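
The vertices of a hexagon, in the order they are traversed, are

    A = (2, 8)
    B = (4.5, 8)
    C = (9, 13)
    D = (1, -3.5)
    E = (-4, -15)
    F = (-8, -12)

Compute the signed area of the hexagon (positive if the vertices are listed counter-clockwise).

-109.5

Σ = (-20) + (-13.5) + (-44.5) + (-29) + (-72) + (-40) = -219
Signed area = Σ/2 = -109.5 (negative ⇒ clockwise traversal).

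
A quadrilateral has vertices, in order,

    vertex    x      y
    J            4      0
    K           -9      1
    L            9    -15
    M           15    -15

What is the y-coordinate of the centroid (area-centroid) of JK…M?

Apply the surveyor's formula. First the cross-terms c_i = x_i·y_{i+1} − x_{i+1}·y_i:
  4, 126, 90, 60  ⇒  2A = 280, A = 140.
Then Σ (y_i + y_{i+1})·c_i = -5360, so ȳ = -5360 / (6·140) = -134/21.

-134/21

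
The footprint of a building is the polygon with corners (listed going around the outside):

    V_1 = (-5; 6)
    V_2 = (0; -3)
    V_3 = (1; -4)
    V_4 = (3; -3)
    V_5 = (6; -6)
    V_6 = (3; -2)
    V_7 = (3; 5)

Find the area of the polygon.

V_1→V_2: (-5)(-3) − (0)(6) = 15
V_2→V_3: (0)(-4) − (1)(-3) = 3
V_3→V_4: (1)(-3) − (3)(-4) = 9
V_4→V_5: (3)(-6) − (6)(-3) = 0
V_5→V_6: (6)(-2) − (3)(-6) = 6
V_6→V_7: (3)(5) − (3)(-2) = 21
V_7→V_1: (3)(6) − (-5)(5) = 43
Σ = 97
Area = |Σ|/2 = 48.5.

48.5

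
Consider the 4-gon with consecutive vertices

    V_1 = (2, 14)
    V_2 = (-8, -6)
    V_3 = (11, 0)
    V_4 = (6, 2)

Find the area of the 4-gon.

Apply the surveyor's formula: 2A = Σ (x_i·y_{i+1} − x_{i+1}·y_i), indices taken mod 4.
Cross-terms: 100, 66, 22, 80  ⇒  Σ = 268
Area = |Σ|/2 = 134.

134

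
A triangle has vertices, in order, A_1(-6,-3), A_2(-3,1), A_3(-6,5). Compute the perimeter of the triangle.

18

|A_1A_2| = √((3)² + (4)²) = √25 = 5
|A_2A_3| = √((-3)² + (4)²) = √25 = 5
|A_3A_1| = √((0)² + (-8)²) = √64 = 8
Perimeter = 5 + 5 + 8 = 18.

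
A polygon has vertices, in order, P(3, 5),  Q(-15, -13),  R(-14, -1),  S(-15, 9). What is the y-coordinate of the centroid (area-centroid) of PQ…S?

23/51

Apply the shoelace (surveyor's) formula. First the cross-terms c_i = x_i·y_{i+1} − x_{i+1}·y_i:
  36, -167, -141, -102  ⇒  2A = -374, A = -187.
Then Σ (y_i + y_{i+1})·c_i = -506, so ȳ = -506 / (6·(-187)) = 23/51.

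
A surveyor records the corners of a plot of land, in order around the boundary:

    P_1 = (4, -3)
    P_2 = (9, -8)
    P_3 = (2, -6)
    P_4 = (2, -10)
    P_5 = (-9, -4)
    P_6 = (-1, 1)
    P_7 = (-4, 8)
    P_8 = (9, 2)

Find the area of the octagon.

140.5

Apply the shoelace formula: 2A = Σ (x_i·y_{i+1} − x_{i+1}·y_i), indices taken mod 8.
P_1→P_2: (4)(-8) − (9)(-3) = -5
P_2→P_3: (9)(-6) − (2)(-8) = -38
P_3→P_4: (2)(-10) − (2)(-6) = -8
P_4→P_5: (2)(-4) − (-9)(-10) = -98
P_5→P_6: (-9)(1) − (-1)(-4) = -13
P_6→P_7: (-1)(8) − (-4)(1) = -4
P_7→P_8: (-4)(2) − (9)(8) = -80
P_8→P_1: (9)(-3) − (4)(2) = -35
Σ = -281
Area = |Σ|/2 = 140.5.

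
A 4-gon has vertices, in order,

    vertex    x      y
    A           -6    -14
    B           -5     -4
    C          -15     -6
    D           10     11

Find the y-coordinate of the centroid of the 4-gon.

Apply the shoelace formula. First the cross-terms c_i = x_i·y_{i+1} − x_{i+1}·y_i:
  -46, -30, -105, -74  ⇒  2A = -255, A = -127.5.
Then Σ (y_i + y_{i+1})·c_i = 825, so ȳ = 825 / (6·(-127.5)) = -55/51.

-55/51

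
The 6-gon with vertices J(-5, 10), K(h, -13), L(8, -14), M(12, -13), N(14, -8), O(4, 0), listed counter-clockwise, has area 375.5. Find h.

Write out the shoelace sum; only the two edges meeting at K involve h:
2·Area = [((-5)·(-13) − h·10) + (h·(-14) − 8·(-13))] + 222
       = -24·h + 391 = 751
⇒ h = -15.

-15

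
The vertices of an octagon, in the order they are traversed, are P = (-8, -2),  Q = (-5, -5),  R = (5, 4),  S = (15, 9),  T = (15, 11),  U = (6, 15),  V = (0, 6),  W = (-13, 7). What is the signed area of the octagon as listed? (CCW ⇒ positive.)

202.5

Σ = (30) + (5) + (-15) + (30) + (159) + (36) + (78) + (82) = 405
Signed area = Σ/2 = 202.5 (positive ⇒ counter-clockwise traversal).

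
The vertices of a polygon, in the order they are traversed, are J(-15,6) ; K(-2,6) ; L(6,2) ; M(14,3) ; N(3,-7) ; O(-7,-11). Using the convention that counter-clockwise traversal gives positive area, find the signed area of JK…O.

-262

Cross-terms: -78, -40, -10, -107, -82, -207  ⇒  Σ = -524
Signed area = Σ/2 = -262 (negative ⇒ clockwise traversal).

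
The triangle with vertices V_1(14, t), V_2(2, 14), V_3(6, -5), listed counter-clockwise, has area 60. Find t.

-13

The doubled signed area Σ (x_i y_{i+1} − x_{i+1} y_i) is linear in t.
With t=0 it equals 172; the coefficient of t is 4 (from the two edges through V_1).
So 4·t + 172 = 2·60 = 120 ⇒ t = -13.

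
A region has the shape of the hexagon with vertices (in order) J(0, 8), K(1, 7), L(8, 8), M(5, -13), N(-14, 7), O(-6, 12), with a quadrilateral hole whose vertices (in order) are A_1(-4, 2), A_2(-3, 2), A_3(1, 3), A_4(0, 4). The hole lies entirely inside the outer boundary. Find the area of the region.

Outer boundary:
Apply the shoelace (surveyor's) formula: 2A = Σ (x_i·y_{i+1} − x_{i+1}·y_i), indices taken mod 6.
Cross-terms: -8, -48, -144, -147, -126, -48  ⇒  Σ = -521
Area = |Σ|/2 = 260.5.
Hole:
A_1→A_2: (-4)(2) − (-3)(2) = -2
A_2→A_3: (-3)(3) − (1)(2) = -11
A_3→A_4: (1)(4) − (0)(3) = 4
A_4→A_1: (0)(2) − (-4)(4) = 16
Σ = 7
Area = |Σ|/2 = 3.5.
Net area = 260.5 − 3.5 = 257.

257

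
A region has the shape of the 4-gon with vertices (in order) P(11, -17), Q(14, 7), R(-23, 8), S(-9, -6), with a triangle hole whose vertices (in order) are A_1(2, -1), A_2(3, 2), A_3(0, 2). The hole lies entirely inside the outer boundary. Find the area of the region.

504

Outer boundary:
Apply Gauss's area formula: 2A = Σ (x_i·y_{i+1} − x_{i+1}·y_i), indices taken mod 4.
Cross-terms: 315, 273, 210, 219  ⇒  Σ = 1017
Area = |Σ|/2 = 508.5.
Hole:
Apply the shoelace formula: 2A = Σ (x_i·y_{i+1} − x_{i+1}·y_i), indices taken mod 3.
Cross-terms: 7, 6, -4  ⇒  Σ = 9
Area = |Σ|/2 = 4.5.
Net area = 508.5 − 4.5 = 504.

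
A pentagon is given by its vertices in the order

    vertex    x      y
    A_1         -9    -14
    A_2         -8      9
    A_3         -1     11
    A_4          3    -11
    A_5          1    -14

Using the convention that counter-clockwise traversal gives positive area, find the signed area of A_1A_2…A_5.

Σ = (-193) + (-79) + (-22) + (-31) + (-140) = -465
Signed area = Σ/2 = -232.5 (negative ⇒ clockwise traversal).

-232.5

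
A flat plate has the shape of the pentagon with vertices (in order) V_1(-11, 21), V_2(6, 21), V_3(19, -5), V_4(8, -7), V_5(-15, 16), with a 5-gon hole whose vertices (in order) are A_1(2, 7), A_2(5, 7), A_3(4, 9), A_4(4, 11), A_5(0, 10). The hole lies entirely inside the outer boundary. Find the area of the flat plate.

485.5

Outer boundary:
Apply the shoelace formula: 2A = Σ (x_i·y_{i+1} − x_{i+1}·y_i), indices taken mod 5.
Cross-terms: -357, -429, -93, 23, -139  ⇒  Σ = -995
Area = |Σ|/2 = 497.5.
Hole:
Apply the shoelace formula: 2A = Σ (x_i·y_{i+1} − x_{i+1}·y_i), indices taken mod 5.
Σ = (-21) + (17) + (8) + (40) + (-20) = 24
Area = |Σ|/2 = 12.
Net area = 497.5 − 12 = 485.5.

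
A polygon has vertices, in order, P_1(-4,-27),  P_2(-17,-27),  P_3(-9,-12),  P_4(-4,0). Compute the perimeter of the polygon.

|P_1P_2| = √((-13)² + (0)²) = √169 = 13
|P_2P_3| = √((8)² + (15)²) = √289 = 17
|P_3P_4| = √((5)² + (12)²) = √169 = 13
|P_4P_1| = √((0)² + (-27)²) = √729 = 27
Perimeter = 13 + 17 + 13 + 27 = 70.

70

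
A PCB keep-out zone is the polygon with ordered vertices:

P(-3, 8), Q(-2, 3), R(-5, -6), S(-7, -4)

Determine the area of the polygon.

Apply the shoelace formula: 2A = Σ (x_i·y_{i+1} − x_{i+1}·y_i), indices taken mod 4.
Cross-terms: 7, 27, -22, -68  ⇒  Σ = -56
Area = |Σ|/2 = 28.

28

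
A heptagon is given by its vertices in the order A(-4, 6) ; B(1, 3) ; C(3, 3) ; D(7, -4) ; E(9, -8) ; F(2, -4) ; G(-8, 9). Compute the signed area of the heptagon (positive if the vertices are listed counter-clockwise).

-61.5

Apply the surveyor's formula: 2A = Σ (x_i·y_{i+1} − x_{i+1}·y_i), indices taken mod 7.
Cross-terms: -18, -6, -33, -20, -20, -14, -12  ⇒  Σ = -123
Signed area = Σ/2 = -61.5 (negative ⇒ clockwise traversal).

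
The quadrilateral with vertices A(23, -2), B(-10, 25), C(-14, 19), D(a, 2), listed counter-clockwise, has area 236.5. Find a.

Write out the shoelace sum; only the two edges meeting at D involve a:
2·Area = [((-14)·2 − a·19) + (a·(-2) − 23·2)] + 715
       = -21·a + 641 = 473
⇒ a = 8.

8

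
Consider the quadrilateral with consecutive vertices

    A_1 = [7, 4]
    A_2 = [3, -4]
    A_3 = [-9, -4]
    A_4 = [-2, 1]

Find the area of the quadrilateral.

60

Apply the shoelace formula: 2A = Σ (x_i·y_{i+1} − x_{i+1}·y_i), indices taken mod 4.
Σ = (-40) + (-48) + (-17) + (-15) = -120
Area = |Σ|/2 = 60.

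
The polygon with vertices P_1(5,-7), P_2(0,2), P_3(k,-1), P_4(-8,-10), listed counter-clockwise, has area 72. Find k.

-3

Write out the shoelace sum; only the two edges meeting at P_3 involve k:
2·Area = [(0·(-1) − k·2) + (k·(-10) − (-8)·(-1))] + 116
       = -12·k + 108 = 144
⇒ k = -3.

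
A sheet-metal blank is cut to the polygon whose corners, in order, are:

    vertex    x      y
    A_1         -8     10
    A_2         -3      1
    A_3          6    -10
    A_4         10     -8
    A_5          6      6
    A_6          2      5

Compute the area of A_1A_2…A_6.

142

Apply the shoelace formula: 2A = Σ (x_i·y_{i+1} − x_{i+1}·y_i), indices taken mod 6.
Σ = (22) + (24) + (52) + (108) + (18) + (60) = 284
Area = |Σ|/2 = 142.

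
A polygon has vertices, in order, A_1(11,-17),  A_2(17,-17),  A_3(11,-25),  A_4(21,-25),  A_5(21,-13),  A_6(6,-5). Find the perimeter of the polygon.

68

|A_1A_2| = √((6)² + (0)²) = √36 = 6
|A_2A_3| = √((-6)² + (-8)²) = √100 = 10
|A_3A_4| = √((10)² + (0)²) = √100 = 10
|A_4A_5| = √((0)² + (12)²) = √144 = 12
|A_5A_6| = √((-15)² + (8)²) = √289 = 17
|A_6A_1| = √((5)² + (-12)²) = √169 = 13
Perimeter = 6 + 10 + 10 + 12 + 17 + 13 = 68.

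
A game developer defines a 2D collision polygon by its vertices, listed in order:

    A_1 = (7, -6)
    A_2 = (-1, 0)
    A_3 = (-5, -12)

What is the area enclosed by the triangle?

Σ = (-6) + (12) + (114) = 120
Area = |Σ|/2 = 60.

60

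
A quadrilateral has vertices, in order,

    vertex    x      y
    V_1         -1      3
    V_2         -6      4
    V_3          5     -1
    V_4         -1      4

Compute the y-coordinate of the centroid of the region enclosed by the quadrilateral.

2

Apply Gauss's area formula. First the cross-terms c_i = x_i·y_{i+1} − x_{i+1}·y_i:
  14, -14, 19, 1  ⇒  2A = 20, A = 10.
Then Σ (y_i + y_{i+1})·c_i = 120, so ȳ = 120 / (6·10) = 2.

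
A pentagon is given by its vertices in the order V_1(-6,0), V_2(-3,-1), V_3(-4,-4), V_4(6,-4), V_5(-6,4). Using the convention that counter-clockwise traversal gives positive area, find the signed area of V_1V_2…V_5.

Apply the surveyor's formula: 2A = Σ (x_i·y_{i+1} − x_{i+1}·y_i), indices taken mod 5.
Cross-terms: 6, 8, 40, 0, 24  ⇒  Σ = 78
Signed area = Σ/2 = 39 (positive ⇒ counter-clockwise traversal).

39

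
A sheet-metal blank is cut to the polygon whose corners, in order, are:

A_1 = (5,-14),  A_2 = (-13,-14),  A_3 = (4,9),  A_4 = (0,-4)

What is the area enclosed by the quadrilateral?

154.5

A_1→A_2: (5)(-14) − (-13)(-14) = -252
A_2→A_3: (-13)(9) − (4)(-14) = -61
A_3→A_4: (4)(-4) − (0)(9) = -16
A_4→A_1: (0)(-14) − (5)(-4) = 20
Σ = -309
Area = |Σ|/2 = 154.5.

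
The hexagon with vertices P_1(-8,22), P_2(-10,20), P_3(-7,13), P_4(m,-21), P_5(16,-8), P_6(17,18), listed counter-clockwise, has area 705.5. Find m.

4

Write out the shoelace sum; only the two edges meeting at P_4 involve m:
2·Area = [((-7)·(-21) − m·13) + (m·(-8) − 16·(-21))] + 1012
       = -21·m + 1495 = 1411
⇒ m = 4.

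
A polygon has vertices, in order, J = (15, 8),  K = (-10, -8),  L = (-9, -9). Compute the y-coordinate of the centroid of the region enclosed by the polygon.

Apply the shoelace (surveyor's) formula. First the cross-terms c_i = x_i·y_{i+1} − x_{i+1}·y_i:
  -40, 18, 63  ⇒  2A = 41, A = 20.5.
Then Σ (y_i + y_{i+1})·c_i = -369, so ȳ = -369 / (6·20.5) = -3.

-3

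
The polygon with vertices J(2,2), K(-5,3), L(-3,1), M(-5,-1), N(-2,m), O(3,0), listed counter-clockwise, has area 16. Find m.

Write out the shoelace sum; only the two edges meeting at N involve m:
2·Area = [((-5)·m − (-2)·(-1)) + ((-2)·0 − 3·m)] + 34
       = -8·m + 32 = 32
⇒ m = 0.

0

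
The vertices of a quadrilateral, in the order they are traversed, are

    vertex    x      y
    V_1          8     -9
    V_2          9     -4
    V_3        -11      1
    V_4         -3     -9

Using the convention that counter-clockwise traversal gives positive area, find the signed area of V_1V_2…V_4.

107.5

V_1→V_2: (8)(-4) − (9)(-9) = 49
V_2→V_3: (9)(1) − (-11)(-4) = -35
V_3→V_4: (-11)(-9) − (-3)(1) = 102
V_4→V_1: (-3)(-9) − (8)(-9) = 99
Σ = 215
Signed area = Σ/2 = 107.5 (positive ⇒ counter-clockwise traversal).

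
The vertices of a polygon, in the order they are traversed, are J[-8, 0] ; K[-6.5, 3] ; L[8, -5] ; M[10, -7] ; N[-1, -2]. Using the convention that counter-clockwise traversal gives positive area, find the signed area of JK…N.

Σ = (-24) + (8.5) + (-6) + (-27) + (-16) = -64.5
Signed area = Σ/2 = -32.25 (negative ⇒ clockwise traversal).

-32.25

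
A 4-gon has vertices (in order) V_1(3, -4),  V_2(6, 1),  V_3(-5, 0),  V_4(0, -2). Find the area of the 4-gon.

24

Apply the surveyor's formula: 2A = Σ (x_i·y_{i+1} − x_{i+1}·y_i), indices taken mod 4.
Σ = (27) + (5) + (10) + (6) = 48
Area = |Σ|/2 = 24.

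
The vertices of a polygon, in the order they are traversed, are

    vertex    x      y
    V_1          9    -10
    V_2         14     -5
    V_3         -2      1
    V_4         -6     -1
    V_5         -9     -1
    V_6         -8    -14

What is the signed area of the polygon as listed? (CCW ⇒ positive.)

Apply Gauss's area formula: 2A = Σ (x_i·y_{i+1} − x_{i+1}·y_i), indices taken mod 6.
V_1→V_2: (9)(-5) − (14)(-10) = 95
V_2→V_3: (14)(1) − (-2)(-5) = 4
V_3→V_4: (-2)(-1) − (-6)(1) = 8
V_4→V_5: (-6)(-1) − (-9)(-1) = -3
V_5→V_6: (-9)(-14) − (-8)(-1) = 118
V_6→V_1: (-8)(-10) − (9)(-14) = 206
Σ = 428
Signed area = Σ/2 = 214 (positive ⇒ counter-clockwise traversal).

214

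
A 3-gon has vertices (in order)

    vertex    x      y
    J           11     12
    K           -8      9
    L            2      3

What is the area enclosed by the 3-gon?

72

Apply the surveyor's formula: 2A = Σ (x_i·y_{i+1} − x_{i+1}·y_i), indices taken mod 3.
J→K: (11)(9) − (-8)(12) = 195
K→L: (-8)(3) − (2)(9) = -42
L→J: (2)(12) − (11)(3) = -9
Σ = 144
Area = |Σ|/2 = 72.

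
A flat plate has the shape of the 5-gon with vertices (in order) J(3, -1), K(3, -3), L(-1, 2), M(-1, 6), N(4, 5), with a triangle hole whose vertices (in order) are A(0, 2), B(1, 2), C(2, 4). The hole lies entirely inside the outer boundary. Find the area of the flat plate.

26.5

Outer boundary:
Σ = (-6) + (3) + (-4) + (-29) + (-19) = -55
Area = |Σ|/2 = 27.5.
Hole:
Σ = (-2) + (0) + (4) = 2
Area = |Σ|/2 = 1.
Net area = 27.5 − 1 = 26.5.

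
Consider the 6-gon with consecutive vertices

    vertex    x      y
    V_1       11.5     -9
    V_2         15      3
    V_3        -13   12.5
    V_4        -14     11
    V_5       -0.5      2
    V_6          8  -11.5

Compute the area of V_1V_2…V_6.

Apply Gauss's area formula: 2A = Σ (x_i·y_{i+1} − x_{i+1}·y_i), indices taken mod 6.
V_1→V_2: (11.5)(3) − (15)(-9) = 169.5
V_2→V_3: (15)(12.5) − (-13)(3) = 226.5
V_3→V_4: (-13)(11) − (-14)(12.5) = 32
V_4→V_5: (-14)(2) − (-0.5)(11) = -22.5
V_5→V_6: (-0.5)(-11.5) − (8)(2) = -10.25
V_6→V_1: (8)(-9) − (11.5)(-11.5) = 60.25
Σ = 455.5
Area = |Σ|/2 = 227.75.

227.75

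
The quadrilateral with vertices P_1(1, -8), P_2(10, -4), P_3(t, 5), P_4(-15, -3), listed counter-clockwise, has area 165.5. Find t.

7

Write out the shoelace sum; only the two edges meeting at P_3 involve t:
2·Area = [(10·5 − t·(-4)) + (t·(-3) − (-15)·5)] + 199
       = 1·t + 324 = 331
⇒ t = 7.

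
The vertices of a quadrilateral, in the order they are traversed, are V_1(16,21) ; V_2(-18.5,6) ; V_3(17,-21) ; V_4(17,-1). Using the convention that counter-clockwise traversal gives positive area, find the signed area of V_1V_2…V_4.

742

Apply the shoelace (surveyor's) formula: 2A = Σ (x_i·y_{i+1} − x_{i+1}·y_i), indices taken mod 4.
Cross-terms: 484.5, 286.5, 340, 373  ⇒  Σ = 1484
Signed area = Σ/2 = 742 (positive ⇒ counter-clockwise traversal).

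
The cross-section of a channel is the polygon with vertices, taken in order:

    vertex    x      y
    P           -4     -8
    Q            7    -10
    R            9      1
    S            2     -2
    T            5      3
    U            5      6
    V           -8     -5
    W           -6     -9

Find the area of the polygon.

140.5

Apply the shoelace (surveyor's) formula: 2A = Σ (x_i·y_{i+1} − x_{i+1}·y_i), indices taken mod 8.
P→Q: (-4)(-10) − (7)(-8) = 96
Q→R: (7)(1) − (9)(-10) = 97
R→S: (9)(-2) − (2)(1) = -20
S→T: (2)(3) − (5)(-2) = 16
T→U: (5)(6) − (5)(3) = 15
U→V: (5)(-5) − (-8)(6) = 23
V→W: (-8)(-9) − (-6)(-5) = 42
W→P: (-6)(-8) − (-4)(-9) = 12
Σ = 281
Area = |Σ|/2 = 140.5.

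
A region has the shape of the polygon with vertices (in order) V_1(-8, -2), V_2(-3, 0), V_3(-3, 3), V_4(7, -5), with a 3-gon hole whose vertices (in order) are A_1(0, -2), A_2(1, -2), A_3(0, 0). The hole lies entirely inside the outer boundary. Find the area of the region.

36.5

Outer boundary:
Σ = (-6) + (-9) + (-6) + (-54) = -75
Area = |Σ|/2 = 37.5.
Hole:
Apply the surveyor's formula: 2A = Σ (x_i·y_{i+1} − x_{i+1}·y_i), indices taken mod 3.
Cross-terms: 2, 0, 0  ⇒  Σ = 2
Area = |Σ|/2 = 1.
Net area = 37.5 − 1 = 36.5.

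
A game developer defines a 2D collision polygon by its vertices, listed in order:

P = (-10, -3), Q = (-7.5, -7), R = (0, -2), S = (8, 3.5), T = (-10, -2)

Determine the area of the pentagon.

53.75

Σ = (47.5) + (15) + (16) + (19) + (10) = 107.5
Area = |Σ|/2 = 53.75.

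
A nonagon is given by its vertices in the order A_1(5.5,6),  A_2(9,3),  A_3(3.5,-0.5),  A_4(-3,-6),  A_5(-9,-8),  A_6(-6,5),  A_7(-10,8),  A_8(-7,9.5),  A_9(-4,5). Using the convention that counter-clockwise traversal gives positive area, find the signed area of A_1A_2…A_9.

Apply the shoelace formula: 2A = Σ (x_i·y_{i+1} − x_{i+1}·y_i), indices taken mod 9.
Σ = (-37.5) + (-15) + (-22.5) + (-30) + (-93) + (2) + (-39) + (3) + (-51.5) = -283.5
Signed area = Σ/2 = -141.75 (negative ⇒ clockwise traversal).

-141.75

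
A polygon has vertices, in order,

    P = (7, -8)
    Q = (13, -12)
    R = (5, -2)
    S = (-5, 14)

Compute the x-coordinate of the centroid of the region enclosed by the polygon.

16/3

Apply the surveyor's formula. First the cross-terms c_i = x_i·y_{i+1} − x_{i+1}·y_i:
  20, 34, 60, -58  ⇒  2A = 56, A = 28.
Then Σ (x_i + x_{i+1})·c_i = 896, so x̄ = 896 / (6·28) = 16/3.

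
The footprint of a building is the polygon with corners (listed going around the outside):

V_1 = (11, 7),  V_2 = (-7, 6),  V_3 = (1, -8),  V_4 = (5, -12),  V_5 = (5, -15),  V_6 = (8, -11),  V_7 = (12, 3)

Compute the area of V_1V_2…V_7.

V_1→V_2: (11)(6) − (-7)(7) = 115
V_2→V_3: (-7)(-8) − (1)(6) = 50
V_3→V_4: (1)(-12) − (5)(-8) = 28
V_4→V_5: (5)(-15) − (5)(-12) = -15
V_5→V_6: (5)(-11) − (8)(-15) = 65
V_6→V_7: (8)(3) − (12)(-11) = 156
V_7→V_1: (12)(7) − (11)(3) = 51
Σ = 450
Area = |Σ|/2 = 225.

225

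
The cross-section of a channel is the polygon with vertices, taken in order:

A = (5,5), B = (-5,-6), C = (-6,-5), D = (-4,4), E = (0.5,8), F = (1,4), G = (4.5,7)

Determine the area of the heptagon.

Apply the shoelace (surveyor's) formula: 2A = Σ (x_i·y_{i+1} − x_{i+1}·y_i), indices taken mod 7.
Σ = (-5) + (-11) + (-44) + (-34) + (-6) + (-11) + (-12.5) = -123.5
Area = |Σ|/2 = 61.75.

61.75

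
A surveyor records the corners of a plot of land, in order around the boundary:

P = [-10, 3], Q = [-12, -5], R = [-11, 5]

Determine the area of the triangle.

Apply the shoelace (surveyor's) formula: 2A = Σ (x_i·y_{i+1} − x_{i+1}·y_i), indices taken mod 3.
Σ = (86) + (-115) + (17) = -12
Area = |Σ|/2 = 6.

6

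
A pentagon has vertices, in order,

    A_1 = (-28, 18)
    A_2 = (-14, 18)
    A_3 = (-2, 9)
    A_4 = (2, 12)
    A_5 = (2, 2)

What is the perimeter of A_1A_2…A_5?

|A_1A_2| = √((14)² + (0)²) = √196 = 14
|A_2A_3| = √((12)² + (-9)²) = √225 = 15
|A_3A_4| = √((4)² + (3)²) = √25 = 5
|A_4A_5| = √((0)² + (-10)²) = √100 = 10
|A_5A_1| = √((-30)² + (16)²) = √1156 = 34
Perimeter = 14 + 15 + 5 + 10 + 34 = 78.

78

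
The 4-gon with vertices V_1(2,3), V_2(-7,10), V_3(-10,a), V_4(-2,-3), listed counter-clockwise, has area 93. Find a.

-3

Write out the shoelace sum; only the two edges meeting at V_3 involve a:
2·Area = [((-7)·a − (-10)·10) + ((-10)·(-3) − (-2)·a)] + 41
       = -5·a + 171 = 186
⇒ a = -3.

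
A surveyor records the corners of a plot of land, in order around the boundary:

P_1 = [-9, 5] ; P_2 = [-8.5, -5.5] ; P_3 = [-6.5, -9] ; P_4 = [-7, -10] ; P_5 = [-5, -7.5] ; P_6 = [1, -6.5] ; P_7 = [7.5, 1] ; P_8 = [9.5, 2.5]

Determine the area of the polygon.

153.125

Cross-terms: 92, 40.75, 2, 2.5, 40, 49.75, 9.25, 70  ⇒  Σ = 306.25
Area = |Σ|/2 = 153.125.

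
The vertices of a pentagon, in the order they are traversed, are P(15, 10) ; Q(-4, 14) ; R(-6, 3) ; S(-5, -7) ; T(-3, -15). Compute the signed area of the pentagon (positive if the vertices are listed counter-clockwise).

Σ = (250) + (72) + (57) + (54) + (195) = 628
Signed area = Σ/2 = 314 (positive ⇒ counter-clockwise traversal).

314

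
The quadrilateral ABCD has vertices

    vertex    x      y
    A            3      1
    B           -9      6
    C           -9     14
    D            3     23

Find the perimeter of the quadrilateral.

|AB| = √((-12)² + (5)²) = √169 = 13
|BC| = √((0)² + (8)²) = √64 = 8
|CD| = √((12)² + (9)²) = √225 = 15
|DA| = √((0)² + (-22)²) = √484 = 22
Perimeter = 13 + 8 + 15 + 22 = 58.

58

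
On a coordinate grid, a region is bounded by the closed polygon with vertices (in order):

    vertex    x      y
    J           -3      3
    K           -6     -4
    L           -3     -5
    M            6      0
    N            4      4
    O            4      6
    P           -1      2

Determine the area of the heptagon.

Cross-terms: 30, 18, 30, 24, 8, 14, 3  ⇒  Σ = 127
Area = |Σ|/2 = 63.5.

63.5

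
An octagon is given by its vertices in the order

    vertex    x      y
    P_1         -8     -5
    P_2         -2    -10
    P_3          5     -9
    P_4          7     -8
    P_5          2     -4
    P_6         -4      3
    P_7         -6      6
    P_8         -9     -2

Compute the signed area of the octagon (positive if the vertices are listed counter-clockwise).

P_1→P_2: (-8)(-10) − (-2)(-5) = 70
P_2→P_3: (-2)(-9) − (5)(-10) = 68
P_3→P_4: (5)(-8) − (7)(-9) = 23
P_4→P_5: (7)(-4) − (2)(-8) = -12
P_5→P_6: (2)(3) − (-4)(-4) = -10
P_6→P_7: (-4)(6) − (-6)(3) = -6
P_7→P_8: (-6)(-2) − (-9)(6) = 66
P_8→P_1: (-9)(-5) − (-8)(-2) = 29
Σ = 228
Signed area = Σ/2 = 114 (positive ⇒ counter-clockwise traversal).

114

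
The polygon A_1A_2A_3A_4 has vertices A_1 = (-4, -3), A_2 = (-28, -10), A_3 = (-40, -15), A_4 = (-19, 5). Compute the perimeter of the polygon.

84

|A_1A_2| = √((-24)² + (-7)²) = √625 = 25
|A_2A_3| = √((-12)² + (-5)²) = √169 = 13
|A_3A_4| = √((21)² + (20)²) = √841 = 29
|A_4A_1| = √((15)² + (-8)²) = √289 = 17
Perimeter = 25 + 13 + 29 + 17 = 84.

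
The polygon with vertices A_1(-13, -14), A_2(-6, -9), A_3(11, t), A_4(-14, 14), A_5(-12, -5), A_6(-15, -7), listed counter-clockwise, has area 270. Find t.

-14

The doubled signed area Σ (x_i y_{i+1} − x_{i+1} y_i) is linear in t.
With t=0 it equals 652; the coefficient of t is 8 (from the two edges through A_3).
So 8·t + 652 = 2·270 = 540 ⇒ t = -14.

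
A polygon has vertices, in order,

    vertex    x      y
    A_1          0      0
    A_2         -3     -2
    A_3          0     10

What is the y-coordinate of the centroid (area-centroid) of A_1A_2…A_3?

8/3

Apply the shoelace formula. First the cross-terms c_i = x_i·y_{i+1} − x_{i+1}·y_i:
  0, -30, 0  ⇒  2A = -30, A = -15.
Then Σ (y_i + y_{i+1})·c_i = -240, so ȳ = -240 / (6·(-15)) = 8/3.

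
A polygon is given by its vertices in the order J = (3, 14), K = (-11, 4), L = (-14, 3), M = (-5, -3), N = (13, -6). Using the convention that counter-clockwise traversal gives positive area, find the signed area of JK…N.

Cross-terms: 166, 23, 57, 69, 200  ⇒  Σ = 515
Signed area = Σ/2 = 257.5 (positive ⇒ counter-clockwise traversal).

257.5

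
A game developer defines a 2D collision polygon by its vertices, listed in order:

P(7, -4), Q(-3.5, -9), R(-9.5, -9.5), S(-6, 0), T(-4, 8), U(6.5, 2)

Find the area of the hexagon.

P→Q: (7)(-9) − (-3.5)(-4) = -77
Q→R: (-3.5)(-9.5) − (-9.5)(-9) = -52.25
R→S: (-9.5)(0) − (-6)(-9.5) = -57
S→T: (-6)(8) − (-4)(0) = -48
T→U: (-4)(2) − (6.5)(8) = -60
U→P: (6.5)(-4) − (7)(2) = -40
Σ = -334.25
Area = |Σ|/2 = 167.125.

167.125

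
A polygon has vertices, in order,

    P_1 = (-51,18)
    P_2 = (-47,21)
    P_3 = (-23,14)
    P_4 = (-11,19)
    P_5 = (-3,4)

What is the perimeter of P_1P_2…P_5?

110

|P_1P_2| = √((4)² + (3)²) = √25 = 5
|P_2P_3| = √((24)² + (-7)²) = √625 = 25
|P_3P_4| = √((12)² + (5)²) = √169 = 13
|P_4P_5| = √((8)² + (-15)²) = √289 = 17
|P_5P_1| = √((-48)² + (14)²) = √2500 = 50
Perimeter = 5 + 25 + 13 + 17 + 50 = 110.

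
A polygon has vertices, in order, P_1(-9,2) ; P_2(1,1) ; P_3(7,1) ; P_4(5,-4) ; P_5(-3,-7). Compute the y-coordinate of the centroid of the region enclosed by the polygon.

Apply the shoelace (surveyor's) formula. First the cross-terms c_i = x_i·y_{i+1} − x_{i+1}·y_i:
  -11, -6, -33, -47, -69  ⇒  2A = -166, A = -83.
Then Σ (y_i + y_{i+1})·c_i = 916, so ȳ = 916 / (6·(-83)) = -458/249.

-458/249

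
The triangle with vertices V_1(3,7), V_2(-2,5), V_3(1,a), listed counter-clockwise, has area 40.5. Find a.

-10

Write out the shoelace sum; only the two edges meeting at V_3 involve a:
2·Area = [((-2)·a − 1·5) + (1·7 − 3·a)] + 29
       = -5·a + 31 = 81
⇒ a = -10.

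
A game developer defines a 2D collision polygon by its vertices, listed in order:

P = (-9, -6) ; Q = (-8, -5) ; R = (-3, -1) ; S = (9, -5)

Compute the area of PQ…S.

Σ = (-3) + (-7) + (24) + (-99) = -85
Area = |Σ|/2 = 42.5.

42.5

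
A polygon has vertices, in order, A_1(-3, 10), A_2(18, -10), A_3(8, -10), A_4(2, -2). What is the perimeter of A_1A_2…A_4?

62

|A_1A_2| = √((21)² + (-20)²) = √841 = 29
|A_2A_3| = √((-10)² + (0)²) = √100 = 10
|A_3A_4| = √((-6)² + (8)²) = √100 = 10
|A_4A_1| = √((-5)² + (12)²) = √169 = 13
Perimeter = 29 + 10 + 10 + 13 = 62.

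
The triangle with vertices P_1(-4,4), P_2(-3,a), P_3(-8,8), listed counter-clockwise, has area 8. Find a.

7

Write out the shoelace sum; only the two edges meeting at P_2 involve a:
2·Area = [((-4)·a − (-3)·4) + ((-3)·8 − (-8)·a)] + 0
       = 4·a + -12 = 16
⇒ a = 7.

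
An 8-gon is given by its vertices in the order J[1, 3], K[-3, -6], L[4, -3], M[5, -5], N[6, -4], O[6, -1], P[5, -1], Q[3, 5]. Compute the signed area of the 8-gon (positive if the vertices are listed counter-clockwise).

Apply the shoelace formula: 2A = Σ (x_i·y_{i+1} − x_{i+1}·y_i), indices taken mod 8.
Σ = (3) + (33) + (-5) + (10) + (18) + (-1) + (28) + (4) = 90
Signed area = Σ/2 = 45 (positive ⇒ counter-clockwise traversal).

45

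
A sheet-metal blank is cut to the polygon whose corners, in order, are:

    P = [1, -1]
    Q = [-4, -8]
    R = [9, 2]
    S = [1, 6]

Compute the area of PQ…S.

Apply the surveyor's formula: 2A = Σ (x_i·y_{i+1} − x_{i+1}·y_i), indices taken mod 4.
Cross-terms: -12, 64, 52, -7  ⇒  Σ = 97
Area = |Σ|/2 = 48.5.

48.5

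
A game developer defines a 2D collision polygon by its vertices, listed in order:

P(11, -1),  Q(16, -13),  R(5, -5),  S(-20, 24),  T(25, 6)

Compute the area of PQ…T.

Cross-terms: -127, -15, 20, -720, -91  ⇒  Σ = -933
Area = |Σ|/2 = 466.5.

466.5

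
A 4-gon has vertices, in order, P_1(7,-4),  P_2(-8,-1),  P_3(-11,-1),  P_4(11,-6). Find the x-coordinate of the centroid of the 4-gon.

20/33

Apply the shoelace (surveyor's) formula. First the cross-terms c_i = x_i·y_{i+1} − x_{i+1}·y_i:
  -39, -3, 77, -2  ⇒  2A = 33, A = 16.5.
Then Σ (x_i + x_{i+1})·c_i = 60, so x̄ = 60 / (6·16.5) = 20/33.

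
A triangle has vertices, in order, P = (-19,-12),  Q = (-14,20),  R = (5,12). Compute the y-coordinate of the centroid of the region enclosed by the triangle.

20/3

Apply the shoelace formula. First the cross-terms c_i = x_i·y_{i+1} − x_{i+1}·y_i:
  -548, -268, 168  ⇒  2A = -648, A = -324.
Then Σ (y_i + y_{i+1})·c_i = -12960, so ȳ = -12960 / (6·(-324)) = 20/3.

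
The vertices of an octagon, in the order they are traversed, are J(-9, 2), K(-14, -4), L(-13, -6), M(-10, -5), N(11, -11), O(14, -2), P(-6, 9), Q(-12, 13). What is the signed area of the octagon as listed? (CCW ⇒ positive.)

317.5

Apply the shoelace formula: 2A = Σ (x_i·y_{i+1} − x_{i+1}·y_i), indices taken mod 8.
Σ = (64) + (32) + (5) + (165) + (132) + (114) + (30) + (93) = 635
Signed area = Σ/2 = 317.5 (positive ⇒ counter-clockwise traversal).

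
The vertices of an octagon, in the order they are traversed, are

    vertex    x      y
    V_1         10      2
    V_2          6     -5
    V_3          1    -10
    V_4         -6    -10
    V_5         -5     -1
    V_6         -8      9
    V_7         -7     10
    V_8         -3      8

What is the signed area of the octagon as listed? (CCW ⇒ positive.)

-206.5

Apply Gauss's area formula: 2A = Σ (x_i·y_{i+1} − x_{i+1}·y_i), indices taken mod 8.
Σ = (-62) + (-55) + (-70) + (-44) + (-53) + (-17) + (-26) + (-86) = -413
Signed area = Σ/2 = -206.5 (negative ⇒ clockwise traversal).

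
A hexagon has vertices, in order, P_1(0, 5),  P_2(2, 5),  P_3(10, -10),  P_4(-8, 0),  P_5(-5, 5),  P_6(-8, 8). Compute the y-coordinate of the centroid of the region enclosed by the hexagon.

-11/24

Apply the shoelace (surveyor's) formula. First the cross-terms c_i = x_i·y_{i+1} − x_{i+1}·y_i:
  -10, -70, -80, -40, 0, -40  ⇒  2A = -240, A = -120.
Then Σ (y_i + y_{i+1})·c_i = 330, so ȳ = 330 / (6·(-120)) = -11/24.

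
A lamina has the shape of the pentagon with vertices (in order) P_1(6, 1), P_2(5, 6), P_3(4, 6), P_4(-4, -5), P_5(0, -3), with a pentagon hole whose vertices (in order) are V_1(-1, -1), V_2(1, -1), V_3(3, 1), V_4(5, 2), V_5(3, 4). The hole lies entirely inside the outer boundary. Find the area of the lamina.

24.5

Outer boundary:
P_1→P_2: (6)(6) − (5)(1) = 31
P_2→P_3: (5)(6) − (4)(6) = 6
P_3→P_4: (4)(-5) − (-4)(6) = 4
P_4→P_5: (-4)(-3) − (0)(-5) = 12
P_5→P_1: (0)(1) − (6)(-3) = 18
Σ = 71
Area = |Σ|/2 = 35.5.
Hole:
Apply the shoelace formula: 2A = Σ (x_i·y_{i+1} − x_{i+1}·y_i), indices taken mod 5.
Cross-terms: 2, 4, 1, 14, 1  ⇒  Σ = 22
Area = |Σ|/2 = 11.
Net area = 35.5 − 11 = 24.5.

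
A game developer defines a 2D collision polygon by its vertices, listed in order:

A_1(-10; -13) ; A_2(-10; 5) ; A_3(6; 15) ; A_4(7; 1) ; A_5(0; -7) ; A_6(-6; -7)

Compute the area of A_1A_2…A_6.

271

Cross-terms: -180, -180, -99, -49, -42, 8  ⇒  Σ = -542
Area = |Σ|/2 = 271.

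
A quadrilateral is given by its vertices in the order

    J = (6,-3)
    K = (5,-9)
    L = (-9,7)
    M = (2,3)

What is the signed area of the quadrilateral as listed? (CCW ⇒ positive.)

-75

Apply the shoelace (surveyor's) formula: 2A = Σ (x_i·y_{i+1} − x_{i+1}·y_i), indices taken mod 4.
Cross-terms: -39, -46, -41, -24  ⇒  Σ = -150
Signed area = Σ/2 = -75 (negative ⇒ clockwise traversal).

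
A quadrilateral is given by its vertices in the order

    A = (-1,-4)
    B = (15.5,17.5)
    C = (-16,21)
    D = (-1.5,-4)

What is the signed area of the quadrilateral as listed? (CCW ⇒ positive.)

373.75

Apply the shoelace formula: 2A = Σ (x_i·y_{i+1} − x_{i+1}·y_i), indices taken mod 4.
Σ = (44.5) + (605.5) + (95.5) + (2) = 747.5
Signed area = Σ/2 = 373.75 (positive ⇒ counter-clockwise traversal).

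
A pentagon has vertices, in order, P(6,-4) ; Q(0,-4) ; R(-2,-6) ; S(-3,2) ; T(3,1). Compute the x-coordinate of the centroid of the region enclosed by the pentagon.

Apply the shoelace (surveyor's) formula. First the cross-terms c_i = x_i·y_{i+1} − x_{i+1}·y_i:
  -24, -8, -22, -9, -18  ⇒  2A = -81, A = -40.5.
Then Σ (x_i + x_{i+1})·c_i = -180, so x̄ = -180 / (6·(-40.5)) = 20/27.

20/27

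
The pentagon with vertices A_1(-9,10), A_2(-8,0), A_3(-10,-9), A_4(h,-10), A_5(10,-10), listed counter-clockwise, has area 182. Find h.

-2

Write out the shoelace sum; only the two edges meeting at A_4 involve h:
2·Area = [((-10)·(-10) − h·(-9)) + (h·(-10) − 10·(-10))] + 162
       = -1·h + 362 = 364
⇒ h = -2.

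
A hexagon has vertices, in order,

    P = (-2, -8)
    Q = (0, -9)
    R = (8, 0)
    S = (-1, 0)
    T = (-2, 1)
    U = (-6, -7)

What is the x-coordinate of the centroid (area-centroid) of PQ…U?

Apply the shoelace formula. First the cross-terms c_i = x_i·y_{i+1} − x_{i+1}·y_i:
  18, 72, 0, -1, 20, 34  ⇒  2A = 143, A = 71.5.
Then Σ (x_i + x_{i+1})·c_i = 111, so x̄ = 111 / (6·71.5) = 37/143.

37/143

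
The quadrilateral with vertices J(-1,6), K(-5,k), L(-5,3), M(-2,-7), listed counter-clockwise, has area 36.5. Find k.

Write out the shoelace sum; only the two edges meeting at K involve k:
2·Area = [((-1)·k − (-5)·6) + ((-5)·3 − (-5)·k)] + 22
       = 4·k + 37 = 73
⇒ k = 9.

9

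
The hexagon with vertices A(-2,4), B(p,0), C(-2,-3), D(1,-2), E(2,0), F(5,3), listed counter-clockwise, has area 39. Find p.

-5

The doubled signed area Σ (x_i y_{i+1} − x_{i+1} y_i) is linear in p.
With p=0 it equals 43; the coefficient of p is -7 (from the two edges through B).
So -7·p + 43 = 2·39 = 78 ⇒ p = -5.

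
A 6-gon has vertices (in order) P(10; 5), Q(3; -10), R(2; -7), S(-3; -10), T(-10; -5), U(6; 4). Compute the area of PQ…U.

131

Cross-terms: -115, -1, -41, -85, -10, -10  ⇒  Σ = -262
Area = |Σ|/2 = 131.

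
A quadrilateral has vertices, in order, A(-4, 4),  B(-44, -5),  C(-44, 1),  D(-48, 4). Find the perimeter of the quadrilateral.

96

|AB| = √((-40)² + (-9)²) = √1681 = 41
|BC| = √((0)² + (6)²) = √36 = 6
|CD| = √((-4)² + (3)²) = √25 = 5
|DA| = √((44)² + (0)²) = √1936 = 44
Perimeter = 41 + 6 + 5 + 44 = 96.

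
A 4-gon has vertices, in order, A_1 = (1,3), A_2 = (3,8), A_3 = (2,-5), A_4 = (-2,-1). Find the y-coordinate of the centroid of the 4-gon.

Apply the shoelace (surveyor's) formula. First the cross-terms c_i = x_i·y_{i+1} − x_{i+1}·y_i:
  -1, -31, -12, -5  ⇒  2A = -49, A = -24.5.
Then Σ (y_i + y_{i+1})·c_i = -42, so ȳ = -42 / (6·(-24.5)) = 2/7.

2/7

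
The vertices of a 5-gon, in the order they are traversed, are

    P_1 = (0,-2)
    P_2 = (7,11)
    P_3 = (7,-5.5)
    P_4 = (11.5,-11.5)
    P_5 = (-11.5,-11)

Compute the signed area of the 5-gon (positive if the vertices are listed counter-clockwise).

Apply Gauss's area formula: 2A = Σ (x_i·y_{i+1} − x_{i+1}·y_i), indices taken mod 5.
Cross-terms: 14, -115.5, -17.25, -258.75, 23  ⇒  Σ = -354.5
Signed area = Σ/2 = -177.25 (negative ⇒ clockwise traversal).

-177.25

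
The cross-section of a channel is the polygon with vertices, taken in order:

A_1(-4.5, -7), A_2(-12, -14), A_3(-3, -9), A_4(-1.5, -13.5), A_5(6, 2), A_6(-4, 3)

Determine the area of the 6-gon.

108.75

Apply the shoelace (surveyor's) formula: 2A = Σ (x_i·y_{i+1} − x_{i+1}·y_i), indices taken mod 6.
A_1→A_2: (-4.5)(-14) − (-12)(-7) = -21
A_2→A_3: (-12)(-9) − (-3)(-14) = 66
A_3→A_4: (-3)(-13.5) − (-1.5)(-9) = 27
A_4→A_5: (-1.5)(2) − (6)(-13.5) = 78
A_5→A_6: (6)(3) − (-4)(2) = 26
A_6→A_1: (-4)(-7) − (-4.5)(3) = 41.5
Σ = 217.5
Area = |Σ|/2 = 108.75.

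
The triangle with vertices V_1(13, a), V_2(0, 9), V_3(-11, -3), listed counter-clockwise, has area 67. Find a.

11

The doubled signed area Σ (x_i y_{i+1} − x_{i+1} y_i) is linear in a.
With a=0 it equals 255; the coefficient of a is -11 (from the two edges through V_1).
So -11·a + 255 = 2·67 = 134 ⇒ a = 11.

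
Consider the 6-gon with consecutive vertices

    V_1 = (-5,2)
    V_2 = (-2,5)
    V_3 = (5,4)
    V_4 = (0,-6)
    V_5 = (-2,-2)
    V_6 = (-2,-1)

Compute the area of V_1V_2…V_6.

53.5

Σ = (-21) + (-33) + (-30) + (-12) + (-2) + (-9) = -107
Area = |Σ|/2 = 53.5.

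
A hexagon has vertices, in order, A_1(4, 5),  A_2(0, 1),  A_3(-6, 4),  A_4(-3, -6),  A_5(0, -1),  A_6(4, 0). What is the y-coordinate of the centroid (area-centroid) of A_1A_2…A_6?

Apply the surveyor's formula. First the cross-terms c_i = x_i·y_{i+1} − x_{i+1}·y_i:
  4, 6, 48, 3, 4, 20  ⇒  2A = 85, A = 42.5.
Then Σ (y_i + y_{i+1})·c_i = 33, so ȳ = 33 / (6·42.5) = 11/85.

11/85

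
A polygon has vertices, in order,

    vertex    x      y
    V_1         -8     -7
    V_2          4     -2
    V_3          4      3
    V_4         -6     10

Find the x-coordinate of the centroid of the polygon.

Apply the shoelace formula. First the cross-terms c_i = x_i·y_{i+1} − x_{i+1}·y_i:
  44, 20, 58, 122  ⇒  2A = 244, A = 122.
Then Σ (x_i + x_{i+1})·c_i = -1840, so x̄ = -1840 / (6·122) = -460/183.

-460/183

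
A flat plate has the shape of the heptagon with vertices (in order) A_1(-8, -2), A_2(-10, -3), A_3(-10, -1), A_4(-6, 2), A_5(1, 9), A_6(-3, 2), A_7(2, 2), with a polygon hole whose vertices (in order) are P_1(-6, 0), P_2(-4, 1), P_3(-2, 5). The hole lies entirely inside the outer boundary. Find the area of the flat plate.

30.5

Outer boundary:
A_1→A_2: (-8)(-3) − (-10)(-2) = 4
A_2→A_3: (-10)(-1) − (-10)(-3) = -20
A_3→A_4: (-10)(2) − (-6)(-1) = -26
A_4→A_5: (-6)(9) − (1)(2) = -56
A_5→A_6: (1)(2) − (-3)(9) = 29
A_6→A_7: (-3)(2) − (2)(2) = -10
A_7→A_1: (2)(-2) − (-8)(2) = 12
Σ = -67
Area = |Σ|/2 = 33.5.
Hole:
P_1→P_2: (-6)(1) − (-4)(0) = -6
P_2→P_3: (-4)(5) − (-2)(1) = -18
P_3→P_1: (-2)(0) − (-6)(5) = 30
Σ = 6
Area = |Σ|/2 = 3.
Net area = 33.5 − 3 = 30.5.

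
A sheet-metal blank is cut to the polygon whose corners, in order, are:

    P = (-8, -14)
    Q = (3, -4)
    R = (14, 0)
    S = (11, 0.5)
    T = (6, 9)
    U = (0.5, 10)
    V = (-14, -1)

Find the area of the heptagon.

308

Cross-terms: 74, 56, 7, 96, 55.5, 139.5, 188  ⇒  Σ = 616
Area = |Σ|/2 = 308.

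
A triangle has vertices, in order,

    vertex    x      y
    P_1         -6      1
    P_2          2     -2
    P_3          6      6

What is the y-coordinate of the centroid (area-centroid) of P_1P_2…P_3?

Apply the surveyor's formula. First the cross-terms c_i = x_i·y_{i+1} − x_{i+1}·y_i:
  10, 24, 42  ⇒  2A = 76, A = 38.
Then Σ (y_i + y_{i+1})·c_i = 380, so ȳ = 380 / (6·38) = 5/3.

5/3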